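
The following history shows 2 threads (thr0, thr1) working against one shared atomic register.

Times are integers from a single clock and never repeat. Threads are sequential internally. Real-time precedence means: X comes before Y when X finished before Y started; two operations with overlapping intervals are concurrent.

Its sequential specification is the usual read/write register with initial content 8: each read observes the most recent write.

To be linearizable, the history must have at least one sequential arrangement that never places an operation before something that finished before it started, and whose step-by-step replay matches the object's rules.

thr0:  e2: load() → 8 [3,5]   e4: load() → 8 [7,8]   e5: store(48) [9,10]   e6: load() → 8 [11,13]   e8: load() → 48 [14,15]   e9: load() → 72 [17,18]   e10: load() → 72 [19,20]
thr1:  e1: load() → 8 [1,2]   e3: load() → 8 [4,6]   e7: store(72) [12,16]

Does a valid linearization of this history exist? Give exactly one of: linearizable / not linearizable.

events 1..12 are fine; event 13 — the response of e6 at time 13 — makes the prefix non-linearizable
the 6 completed operations admit 2 real-time orders; each fails the atomic register replay
no escape via the 1 pending operation (e7): every completion choice fails
for example e1, e2, e3, e4, e5, e6 (pending dropped) fails at step 6: e6 load() → 8 is not legal there
for example e1, e3, e2, e4, e5, e6 (pending dropped) fails at step 6: e6 load() → 8 is not legal there

not linearizable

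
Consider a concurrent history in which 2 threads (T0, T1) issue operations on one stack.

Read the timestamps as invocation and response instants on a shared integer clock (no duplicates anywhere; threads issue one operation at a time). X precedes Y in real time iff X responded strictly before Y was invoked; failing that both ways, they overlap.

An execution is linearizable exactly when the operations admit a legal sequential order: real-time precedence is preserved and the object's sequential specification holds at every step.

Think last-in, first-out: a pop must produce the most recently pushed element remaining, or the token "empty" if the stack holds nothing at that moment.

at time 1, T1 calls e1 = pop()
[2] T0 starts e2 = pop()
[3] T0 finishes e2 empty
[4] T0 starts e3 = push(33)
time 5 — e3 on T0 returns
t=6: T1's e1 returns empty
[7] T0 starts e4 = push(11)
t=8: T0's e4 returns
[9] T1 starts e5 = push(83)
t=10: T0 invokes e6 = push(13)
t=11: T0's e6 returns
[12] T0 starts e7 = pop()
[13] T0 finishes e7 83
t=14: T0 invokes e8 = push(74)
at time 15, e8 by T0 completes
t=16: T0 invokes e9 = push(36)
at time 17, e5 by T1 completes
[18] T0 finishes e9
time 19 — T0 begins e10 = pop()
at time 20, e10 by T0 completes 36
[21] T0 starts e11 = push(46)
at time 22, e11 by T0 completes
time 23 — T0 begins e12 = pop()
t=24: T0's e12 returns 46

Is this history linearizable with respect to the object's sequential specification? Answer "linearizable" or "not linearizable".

one valid linearization: e1, e2, e3, e4, e6, e5, e7, e8, e9, e10, e11, e12
1. e1 pop() → empty, leaving stack <>
2. e2 pop() → empty, leaving stack <>
3. e3 push(33), leaving stack <33>
4. e4 push(11), leaving stack <33,11>
5. e6 push(13), leaving stack <33,11,13>
6. e5 push(83), leaving stack <33,11,13,83>
7. e7 pop() → 83, leaving stack <33,11,13>
8. e8 push(74), leaving stack <33,11,13,74>
9. e9 push(36), leaving stack <33,11,13,74,36>
10. e10 pop() → 36, leaving stack <33,11,13,74>
11. e11 push(46), leaving stack <33,11,13,74,46>
12. e12 pop() → 46, leaving stack <33,11,13,74>

linearizable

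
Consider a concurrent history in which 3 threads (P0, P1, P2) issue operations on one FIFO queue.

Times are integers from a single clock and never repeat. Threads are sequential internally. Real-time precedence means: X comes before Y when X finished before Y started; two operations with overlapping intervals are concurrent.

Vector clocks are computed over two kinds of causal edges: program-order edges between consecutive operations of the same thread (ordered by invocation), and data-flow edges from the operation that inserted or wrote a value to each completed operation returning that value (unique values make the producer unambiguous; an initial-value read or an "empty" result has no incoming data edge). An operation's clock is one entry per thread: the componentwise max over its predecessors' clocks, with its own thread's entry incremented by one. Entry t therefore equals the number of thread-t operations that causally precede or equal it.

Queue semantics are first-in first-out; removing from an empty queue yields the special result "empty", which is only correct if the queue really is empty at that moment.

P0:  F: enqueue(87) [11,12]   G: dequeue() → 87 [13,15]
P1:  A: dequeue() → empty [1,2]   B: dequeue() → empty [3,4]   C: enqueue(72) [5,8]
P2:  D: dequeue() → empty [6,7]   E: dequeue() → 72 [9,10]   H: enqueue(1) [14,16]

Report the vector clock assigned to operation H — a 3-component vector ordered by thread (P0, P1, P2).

no predecessors for D (invoked 6): P2 increments from zero → (0, 0, 1)
no predecessors for A (invoked 1): P1 increments from zero → (0, 1, 0)
no predecessors for F (invoked 11): P0 increments from zero → (1, 0, 0)
VC(B, invoked at 3): max of VC(A)=(0, 1, 0), then +1 on thread P1 → (0, 2, 0)
VC(G, invoked at 13): max of VC(F)=(1, 0, 0), then +1 on thread P0 → (2, 0, 0)
VC(C, invoked at 5): max of VC(B)=(0, 2, 0), then +1 on thread P1 → (0, 3, 0)
VC(E, invoked at 9): max of VC(C)=(0, 3, 0), VC(D)=(0, 0, 1), then +1 on thread P2 → (0, 3, 2)
VC(H, invoked at 14): max of VC(E)=(0, 3, 2), then +1 on thread P2 → (0, 3, 3)
target: VC(H) = (0, 3, 3)

(0, 3, 3)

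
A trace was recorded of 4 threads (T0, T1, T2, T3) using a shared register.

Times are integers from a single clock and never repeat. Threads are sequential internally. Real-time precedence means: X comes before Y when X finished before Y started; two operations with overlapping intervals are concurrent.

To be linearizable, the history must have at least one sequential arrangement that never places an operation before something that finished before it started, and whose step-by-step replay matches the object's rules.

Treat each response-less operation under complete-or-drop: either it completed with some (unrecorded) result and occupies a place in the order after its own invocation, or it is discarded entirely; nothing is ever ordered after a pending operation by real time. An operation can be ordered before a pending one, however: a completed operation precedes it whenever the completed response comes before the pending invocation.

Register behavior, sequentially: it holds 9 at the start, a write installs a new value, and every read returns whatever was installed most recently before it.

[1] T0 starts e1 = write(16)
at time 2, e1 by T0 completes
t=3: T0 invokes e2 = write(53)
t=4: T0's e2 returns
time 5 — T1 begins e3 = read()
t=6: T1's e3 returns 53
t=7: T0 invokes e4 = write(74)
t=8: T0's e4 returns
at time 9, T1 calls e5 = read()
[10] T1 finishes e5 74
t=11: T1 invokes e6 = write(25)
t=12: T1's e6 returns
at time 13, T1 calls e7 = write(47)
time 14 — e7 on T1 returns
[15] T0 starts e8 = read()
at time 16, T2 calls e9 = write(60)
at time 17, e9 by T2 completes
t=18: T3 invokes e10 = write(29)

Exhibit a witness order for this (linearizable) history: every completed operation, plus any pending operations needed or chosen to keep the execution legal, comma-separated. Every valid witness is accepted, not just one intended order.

e1, e2, e3, e4, e5, e6, e7, e8, e9

1. e1 write(16), leaving value 16
2. e2 write(53), leaving value 53
3. e3 read() → 53, leaving value 53
4. e4 write(74), leaving value 74
5. e5 read() → 74, leaving value 74
6. e6 write(25), leaving value 25
7. e7 write(47), leaving value 47
8. e8 read() (pending, included), leaving value 47
9. e9 write(60), leaving value 60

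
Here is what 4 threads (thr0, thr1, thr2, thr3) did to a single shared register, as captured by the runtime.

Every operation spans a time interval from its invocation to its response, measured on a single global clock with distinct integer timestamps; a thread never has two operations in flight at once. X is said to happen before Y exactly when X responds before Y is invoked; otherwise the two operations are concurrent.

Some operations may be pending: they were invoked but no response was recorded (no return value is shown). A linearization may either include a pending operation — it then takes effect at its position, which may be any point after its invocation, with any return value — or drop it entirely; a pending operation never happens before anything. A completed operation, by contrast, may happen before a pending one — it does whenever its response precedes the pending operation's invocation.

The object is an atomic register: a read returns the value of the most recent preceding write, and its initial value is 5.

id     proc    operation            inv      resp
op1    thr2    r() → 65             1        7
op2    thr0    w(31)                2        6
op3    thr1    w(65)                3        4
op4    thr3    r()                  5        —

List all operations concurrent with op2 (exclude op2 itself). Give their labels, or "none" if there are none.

overlap test against op2 [2,6]: concurrent iff the interval meets 2..6
op1 [1,7]: concurrent
op3 [3,4]: concurrent
op4 [5,…): concurrent

op1, op3, op4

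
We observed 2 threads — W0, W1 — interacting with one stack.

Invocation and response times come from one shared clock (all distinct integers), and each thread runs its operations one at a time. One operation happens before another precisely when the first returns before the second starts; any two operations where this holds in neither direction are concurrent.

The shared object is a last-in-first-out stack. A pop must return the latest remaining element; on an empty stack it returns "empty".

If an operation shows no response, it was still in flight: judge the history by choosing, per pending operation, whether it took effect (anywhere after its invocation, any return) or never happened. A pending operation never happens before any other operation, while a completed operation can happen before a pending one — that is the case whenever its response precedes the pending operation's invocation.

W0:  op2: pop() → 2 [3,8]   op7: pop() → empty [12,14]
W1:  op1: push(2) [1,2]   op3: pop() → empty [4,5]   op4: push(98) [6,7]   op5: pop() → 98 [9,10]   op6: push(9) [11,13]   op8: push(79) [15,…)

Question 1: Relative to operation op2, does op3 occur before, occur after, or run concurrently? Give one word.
Answer: concurrent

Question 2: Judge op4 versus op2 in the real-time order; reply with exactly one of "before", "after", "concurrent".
Answer: concurrent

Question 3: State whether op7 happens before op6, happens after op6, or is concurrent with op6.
Answer: concurrent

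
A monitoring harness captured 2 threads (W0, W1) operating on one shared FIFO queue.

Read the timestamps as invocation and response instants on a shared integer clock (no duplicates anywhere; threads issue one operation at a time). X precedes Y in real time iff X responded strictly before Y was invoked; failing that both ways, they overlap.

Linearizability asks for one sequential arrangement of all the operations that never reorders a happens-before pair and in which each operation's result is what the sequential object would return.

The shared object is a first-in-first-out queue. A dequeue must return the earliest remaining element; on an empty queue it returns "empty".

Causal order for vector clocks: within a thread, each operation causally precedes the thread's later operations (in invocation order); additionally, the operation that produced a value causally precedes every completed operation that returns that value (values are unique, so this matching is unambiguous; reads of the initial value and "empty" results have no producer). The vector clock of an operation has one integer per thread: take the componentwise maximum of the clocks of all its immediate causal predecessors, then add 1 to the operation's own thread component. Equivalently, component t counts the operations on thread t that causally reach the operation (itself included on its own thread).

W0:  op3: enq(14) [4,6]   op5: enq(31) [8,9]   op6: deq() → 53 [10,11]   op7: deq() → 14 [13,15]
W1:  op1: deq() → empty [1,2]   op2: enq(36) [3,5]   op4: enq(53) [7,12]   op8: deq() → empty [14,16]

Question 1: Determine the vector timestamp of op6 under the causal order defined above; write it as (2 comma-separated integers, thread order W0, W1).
VC(op1, invoked at 1): no causal predecessors; +1 on W1 → (0, 1)
VC(op3, invoked at 4): no causal predecessors; +1 on W0 → (1, 0)
merge at op2 (invoked 3): VC(op1)=(0, 1), own-thread bump on W1 → (0, 2)
merge at op5 (invoked 8): VC(op3)=(1, 0), own-thread bump on W0 → (2, 0)
merge at op4 (invoked 7): VC(op2)=(0, 2), own-thread bump on W1 → (0, 3)
merge at op8 (invoked 14): VC(op4)=(0, 3), own-thread bump on W1 → (0, 4)
merge at op6 (invoked 10): VC(op4)=(0, 3), VC(op5)=(2, 0), own-thread bump on W0 → (3, 3)
merge at op7 (invoked 13): VC(op3)=(1, 0), VC(op6)=(3, 3), own-thread bump on W0 → (4, 3)
target: VC(op6) = (3, 3)

(3, 3)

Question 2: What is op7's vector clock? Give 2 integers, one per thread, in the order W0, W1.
invoked at 1, op1 has no predecessors; its own W1 bump gives (0, 1)
invoked at 4, op3 has no predecessors; its own W0 bump gives (1, 0)
op2 (invocation 3): componentwise max over VC(op1)=(0, 1), +1 at W1, giving (0, 2)
op5 (invocation 8): componentwise max over VC(op3)=(1, 0), +1 at W0, giving (2, 0)
op4 (invocation 7): componentwise max over VC(op2)=(0, 2), +1 at W1, giving (0, 3)
op8 (invocation 14): componentwise max over VC(op4)=(0, 3), +1 at W1, giving (0, 4)
op6 (invocation 10): componentwise max over VC(op4)=(0, 3), VC(op5)=(2, 0), +1 at W0, giving (3, 3)
op7 (invocation 13): componentwise max over VC(op3)=(1, 0), VC(op6)=(3, 3), +1 at W0, giving (4, 3)
target: VC(op7) = (4, 3)

(4, 3)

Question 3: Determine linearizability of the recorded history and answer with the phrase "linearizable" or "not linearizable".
cut after 10 events: linearizable; cut after 11 events (op6 responds, time 11): not linearizable
the 5 completed operations admit 2 real-time orders; each fails the FIFO queue replay
every completion of the 1 pending operation (op4) was checked; none linearizes
take op1, op2, op3, op5, op6 (pending dropped): step 5 already fails, because op6 deq() → 53 cannot occur there
take op1, op3, op2, op5, op6 (pending dropped): step 5 already fails, because op6 deq() → 53 cannot occur there

not linearizable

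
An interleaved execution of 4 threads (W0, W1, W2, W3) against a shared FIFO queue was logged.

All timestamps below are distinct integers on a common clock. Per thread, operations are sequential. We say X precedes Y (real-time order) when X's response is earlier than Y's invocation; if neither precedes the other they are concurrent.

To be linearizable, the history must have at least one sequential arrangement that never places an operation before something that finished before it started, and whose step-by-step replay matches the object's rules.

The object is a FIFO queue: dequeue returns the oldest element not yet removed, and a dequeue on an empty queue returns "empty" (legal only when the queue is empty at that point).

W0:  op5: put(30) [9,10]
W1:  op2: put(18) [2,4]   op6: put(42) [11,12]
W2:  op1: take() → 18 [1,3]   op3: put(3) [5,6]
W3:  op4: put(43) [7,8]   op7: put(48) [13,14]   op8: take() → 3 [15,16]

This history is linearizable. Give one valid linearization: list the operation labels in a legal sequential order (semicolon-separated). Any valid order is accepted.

op2; op1; op3; op4; op5; op6; op7; op8

after step 1 (op2 put(18)): queue <18>
after step 2 (op1 take() → 18): queue <>
after step 3 (op3 put(3)): queue <3>
after step 4 (op4 put(43)): queue <3,43>
after step 5 (op5 put(30)): queue <3,43,30>
after step 6 (op6 put(42)): queue <3,43,30,42>
after step 7 (op7 put(48)): queue <3,43,30,42,48>
after step 8 (op8 take() → 3): queue <43,30,42,48>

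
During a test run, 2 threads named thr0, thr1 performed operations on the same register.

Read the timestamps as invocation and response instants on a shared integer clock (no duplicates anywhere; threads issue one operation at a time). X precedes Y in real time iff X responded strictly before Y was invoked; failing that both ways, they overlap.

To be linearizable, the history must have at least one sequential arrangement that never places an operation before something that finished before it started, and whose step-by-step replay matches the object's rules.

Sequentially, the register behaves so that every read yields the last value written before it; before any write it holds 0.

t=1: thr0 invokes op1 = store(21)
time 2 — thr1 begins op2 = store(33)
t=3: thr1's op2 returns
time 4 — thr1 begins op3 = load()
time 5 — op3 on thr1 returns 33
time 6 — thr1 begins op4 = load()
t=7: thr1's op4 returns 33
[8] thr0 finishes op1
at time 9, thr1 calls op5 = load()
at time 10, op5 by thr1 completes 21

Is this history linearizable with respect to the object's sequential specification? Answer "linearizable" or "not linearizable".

a witness: op2, op3, op4, op1, op5
1. op2 store(33), leaving value 33
2. op3 load() → 33, leaving value 33
3. op4 load() → 33, leaving value 33
4. op1 store(21), leaving value 21
5. op5 load() → 21, leaving value 21

linearizable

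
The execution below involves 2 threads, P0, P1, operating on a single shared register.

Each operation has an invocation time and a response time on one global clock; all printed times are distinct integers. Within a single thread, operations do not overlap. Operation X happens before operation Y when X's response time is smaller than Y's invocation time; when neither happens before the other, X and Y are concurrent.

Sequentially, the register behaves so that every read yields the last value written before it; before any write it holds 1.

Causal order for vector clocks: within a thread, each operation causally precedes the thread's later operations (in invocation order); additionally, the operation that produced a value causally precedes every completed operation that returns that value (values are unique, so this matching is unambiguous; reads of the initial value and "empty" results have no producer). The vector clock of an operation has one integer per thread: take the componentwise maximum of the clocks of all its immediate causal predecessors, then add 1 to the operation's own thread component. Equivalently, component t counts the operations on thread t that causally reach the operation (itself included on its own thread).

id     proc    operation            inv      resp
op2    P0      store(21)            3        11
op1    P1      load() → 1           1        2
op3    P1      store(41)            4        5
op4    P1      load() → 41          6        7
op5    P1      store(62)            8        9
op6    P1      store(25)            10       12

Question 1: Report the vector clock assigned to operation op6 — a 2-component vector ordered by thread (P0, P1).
Answer: (0, 5)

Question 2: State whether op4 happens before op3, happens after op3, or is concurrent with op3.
Answer: after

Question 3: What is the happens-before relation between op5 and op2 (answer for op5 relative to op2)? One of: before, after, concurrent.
Answer: concurrent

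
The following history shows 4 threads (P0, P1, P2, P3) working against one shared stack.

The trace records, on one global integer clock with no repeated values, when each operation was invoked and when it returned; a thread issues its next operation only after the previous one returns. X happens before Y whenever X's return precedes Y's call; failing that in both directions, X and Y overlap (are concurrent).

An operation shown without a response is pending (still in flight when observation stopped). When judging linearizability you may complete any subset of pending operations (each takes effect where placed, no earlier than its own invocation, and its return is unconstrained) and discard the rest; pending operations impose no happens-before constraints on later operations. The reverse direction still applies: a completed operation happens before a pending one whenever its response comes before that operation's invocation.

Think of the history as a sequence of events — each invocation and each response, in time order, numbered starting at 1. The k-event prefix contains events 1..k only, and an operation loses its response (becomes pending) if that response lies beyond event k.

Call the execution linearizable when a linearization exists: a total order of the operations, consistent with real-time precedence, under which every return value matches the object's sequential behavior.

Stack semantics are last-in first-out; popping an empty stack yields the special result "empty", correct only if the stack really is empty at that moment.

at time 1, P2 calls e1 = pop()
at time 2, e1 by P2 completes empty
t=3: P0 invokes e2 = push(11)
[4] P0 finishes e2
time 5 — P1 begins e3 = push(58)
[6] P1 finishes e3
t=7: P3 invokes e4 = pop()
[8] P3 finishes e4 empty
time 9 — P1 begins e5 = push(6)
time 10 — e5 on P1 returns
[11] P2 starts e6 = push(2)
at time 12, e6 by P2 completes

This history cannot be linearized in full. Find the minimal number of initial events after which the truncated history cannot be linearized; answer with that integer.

events 1..7 are linearizable; a witness order is e1, e2, e3:
step 1: e1 pop() → empty — stack <>
step 2: e2 push(11) — stack <11>
step 3: e3 push(58) — stack <11,58>
with event 8 included (e4 responding at time 8), all real-time-consistent orders fail
one such order, e1, e2, e3, e4, breaks at step 4 where e4 pop() → empty is illegal

8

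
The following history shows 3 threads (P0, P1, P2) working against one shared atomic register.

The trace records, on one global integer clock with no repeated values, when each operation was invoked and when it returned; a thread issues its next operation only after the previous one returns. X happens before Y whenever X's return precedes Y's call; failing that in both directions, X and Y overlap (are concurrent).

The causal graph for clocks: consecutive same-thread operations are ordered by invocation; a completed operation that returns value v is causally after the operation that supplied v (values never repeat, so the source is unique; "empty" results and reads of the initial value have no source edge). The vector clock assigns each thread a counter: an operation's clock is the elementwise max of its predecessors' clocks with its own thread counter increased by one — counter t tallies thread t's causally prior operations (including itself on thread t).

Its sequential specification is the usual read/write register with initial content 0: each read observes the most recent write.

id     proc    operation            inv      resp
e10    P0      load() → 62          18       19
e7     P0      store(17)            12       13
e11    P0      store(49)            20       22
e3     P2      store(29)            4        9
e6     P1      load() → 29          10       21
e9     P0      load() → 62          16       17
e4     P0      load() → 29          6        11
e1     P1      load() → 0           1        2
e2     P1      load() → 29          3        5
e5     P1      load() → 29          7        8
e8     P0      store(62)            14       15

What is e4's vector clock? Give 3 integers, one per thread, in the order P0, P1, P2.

e3 (invocation 4): nothing precedes it; P2's component alone gives (0, 0, 1)
e1 (invocation 1): nothing precedes it; P1's component alone gives (0, 1, 0)
invoked at 6, e4 merges VC(e3)=(0, 0, 1) and bumps P0's slot → (1, 0, 1)
invoked at 3, e2 merges VC(e1)=(0, 1, 0), VC(e3)=(0, 0, 1) and bumps P1's slot → (0, 2, 1)
invoked at 12, e7 merges VC(e4)=(1, 0, 1) and bumps P0's slot → (2, 0, 1)
invoked at 7, e5 merges VC(e2)=(0, 2, 1), VC(e3)=(0, 0, 1) and bumps P1's slot → (0, 3, 1)
invoked at 14, e8 merges VC(e7)=(2, 0, 1) and bumps P0's slot → (3, 0, 1)
invoked at 10, e6 merges VC(e3)=(0, 0, 1), VC(e5)=(0, 3, 1) and bumps P1's slot → (0, 4, 1)
invoked at 16, e9 merges VC(e8)=(3, 0, 1) and bumps P0's slot → (4, 0, 1)
invoked at 18, e10 merges VC(e8)=(3, 0, 1), VC(e9)=(4, 0, 1) and bumps P0's slot → (5, 0, 1)
invoked at 20, e11 merges VC(e10)=(5, 0, 1) and bumps P0's slot → (6, 0, 1)
target: VC(e4) = (1, 0, 1)

(1, 0, 1)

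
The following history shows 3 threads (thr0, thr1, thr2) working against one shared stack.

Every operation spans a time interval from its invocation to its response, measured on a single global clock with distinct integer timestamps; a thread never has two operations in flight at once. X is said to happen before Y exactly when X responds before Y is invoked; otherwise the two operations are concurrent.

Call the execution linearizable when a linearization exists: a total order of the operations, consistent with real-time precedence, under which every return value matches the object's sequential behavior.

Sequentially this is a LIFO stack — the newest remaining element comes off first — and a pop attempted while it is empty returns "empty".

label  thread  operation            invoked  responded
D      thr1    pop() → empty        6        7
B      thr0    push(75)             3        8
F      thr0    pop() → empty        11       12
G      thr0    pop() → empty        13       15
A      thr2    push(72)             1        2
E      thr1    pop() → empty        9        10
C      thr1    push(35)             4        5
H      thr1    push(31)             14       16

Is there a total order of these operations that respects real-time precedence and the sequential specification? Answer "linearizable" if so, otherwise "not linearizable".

already the first 7 events (up to D's response at time 7) admit no linearization; the first 6 still do
the completed operations (3 total) allow one real-time order; the stack replay rejects it
no completion choice of the 1 pending operation (B) rescues it — every subset was tried
e.g. A, C, D (pending dropped): illegal at step 3, since D pop() → empty cannot apply there

not linearizable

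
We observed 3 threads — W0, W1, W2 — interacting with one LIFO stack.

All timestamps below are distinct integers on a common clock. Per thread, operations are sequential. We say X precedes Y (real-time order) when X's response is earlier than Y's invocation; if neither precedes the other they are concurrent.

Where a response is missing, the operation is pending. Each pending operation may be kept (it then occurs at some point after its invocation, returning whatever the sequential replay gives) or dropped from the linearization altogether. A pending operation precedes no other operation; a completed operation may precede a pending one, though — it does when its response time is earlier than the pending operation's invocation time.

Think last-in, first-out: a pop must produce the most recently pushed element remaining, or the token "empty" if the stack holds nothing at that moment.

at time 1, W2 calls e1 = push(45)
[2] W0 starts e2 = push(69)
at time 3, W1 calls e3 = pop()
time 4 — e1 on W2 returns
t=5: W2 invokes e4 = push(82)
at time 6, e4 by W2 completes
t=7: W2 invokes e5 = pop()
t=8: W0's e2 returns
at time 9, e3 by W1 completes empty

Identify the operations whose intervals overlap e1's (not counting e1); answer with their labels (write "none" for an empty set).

e1 spans [1,4]: anything still running between times 1 and 4 counts as concurrent
e2 [2,8]: concurrent
e3 [3,9]: concurrent
e4 [5,6]: after
e5 [7,…): after

e2, e3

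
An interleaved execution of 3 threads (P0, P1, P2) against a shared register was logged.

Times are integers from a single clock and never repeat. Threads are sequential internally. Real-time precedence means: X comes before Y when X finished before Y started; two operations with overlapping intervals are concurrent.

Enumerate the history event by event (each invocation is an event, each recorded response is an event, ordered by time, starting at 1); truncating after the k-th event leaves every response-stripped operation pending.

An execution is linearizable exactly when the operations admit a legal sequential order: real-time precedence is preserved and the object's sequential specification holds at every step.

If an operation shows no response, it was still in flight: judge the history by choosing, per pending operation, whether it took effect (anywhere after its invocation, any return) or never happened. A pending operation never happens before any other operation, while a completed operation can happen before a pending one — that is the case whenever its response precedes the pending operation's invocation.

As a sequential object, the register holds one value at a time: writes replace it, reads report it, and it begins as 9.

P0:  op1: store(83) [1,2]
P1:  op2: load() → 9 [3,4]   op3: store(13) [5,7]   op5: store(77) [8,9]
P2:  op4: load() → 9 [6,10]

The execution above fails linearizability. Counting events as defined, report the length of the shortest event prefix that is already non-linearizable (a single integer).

events 1..3 are linearizable, e.g. via op1:
1. op1 store(83), leaving value 83
at event 4 (op2's time-4 response) nothing linearizes any more
for example op1, op2 fails at step 2: op2 load() → 9 is not legal there

4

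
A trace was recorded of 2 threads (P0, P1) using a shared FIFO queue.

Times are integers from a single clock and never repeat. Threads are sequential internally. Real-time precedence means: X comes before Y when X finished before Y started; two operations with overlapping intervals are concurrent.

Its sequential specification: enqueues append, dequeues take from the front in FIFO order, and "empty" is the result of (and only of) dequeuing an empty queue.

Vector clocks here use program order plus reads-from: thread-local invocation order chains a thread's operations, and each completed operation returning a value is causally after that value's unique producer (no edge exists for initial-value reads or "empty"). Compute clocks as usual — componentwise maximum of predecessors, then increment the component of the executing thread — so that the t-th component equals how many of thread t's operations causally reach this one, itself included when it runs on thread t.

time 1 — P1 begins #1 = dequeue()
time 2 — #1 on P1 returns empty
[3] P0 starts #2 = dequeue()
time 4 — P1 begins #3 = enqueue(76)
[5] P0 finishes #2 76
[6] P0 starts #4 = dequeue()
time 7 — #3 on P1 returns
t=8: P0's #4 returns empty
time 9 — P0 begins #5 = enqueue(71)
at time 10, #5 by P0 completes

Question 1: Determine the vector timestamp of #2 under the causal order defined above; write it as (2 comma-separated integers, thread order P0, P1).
Answer: (1, 2)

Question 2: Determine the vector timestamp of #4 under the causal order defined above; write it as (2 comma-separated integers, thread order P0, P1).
Answer: (2, 2)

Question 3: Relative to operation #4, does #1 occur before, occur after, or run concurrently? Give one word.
Answer: before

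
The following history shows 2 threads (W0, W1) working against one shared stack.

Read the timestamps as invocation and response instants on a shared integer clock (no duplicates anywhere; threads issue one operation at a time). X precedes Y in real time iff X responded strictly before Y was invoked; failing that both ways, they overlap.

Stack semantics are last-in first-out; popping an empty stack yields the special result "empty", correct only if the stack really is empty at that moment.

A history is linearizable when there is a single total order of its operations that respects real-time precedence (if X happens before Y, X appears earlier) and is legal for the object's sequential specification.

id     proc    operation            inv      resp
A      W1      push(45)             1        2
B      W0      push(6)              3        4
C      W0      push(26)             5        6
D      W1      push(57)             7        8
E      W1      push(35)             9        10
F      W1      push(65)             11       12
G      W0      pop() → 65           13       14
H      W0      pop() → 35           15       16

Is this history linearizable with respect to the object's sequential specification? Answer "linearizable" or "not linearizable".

witness order: A, B, C, D, E, F, G, H
1. A push(45), leaving stack <45>
2. B push(6), leaving stack <45,6>
3. C push(26), leaving stack <45,6,26>
4. D push(57), leaving stack <45,6,26,57>
5. E push(35), leaving stack <45,6,26,57,35>
6. F push(65), leaving stack <45,6,26,57,35,65>
7. G pop() → 65, leaving stack <45,6,26,57,35>
8. H pop() → 35, leaving stack <45,6,26,57>

linearizable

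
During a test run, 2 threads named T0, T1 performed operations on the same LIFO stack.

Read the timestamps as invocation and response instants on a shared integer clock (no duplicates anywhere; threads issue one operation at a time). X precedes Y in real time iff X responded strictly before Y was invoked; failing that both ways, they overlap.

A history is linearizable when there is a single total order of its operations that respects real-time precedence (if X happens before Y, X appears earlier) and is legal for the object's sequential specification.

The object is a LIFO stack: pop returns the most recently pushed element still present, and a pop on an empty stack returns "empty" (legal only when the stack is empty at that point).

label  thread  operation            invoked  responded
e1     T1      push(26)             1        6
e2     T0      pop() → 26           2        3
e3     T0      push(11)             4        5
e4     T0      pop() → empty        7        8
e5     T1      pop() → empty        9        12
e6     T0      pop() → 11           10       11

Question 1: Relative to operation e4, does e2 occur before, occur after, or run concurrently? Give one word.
before

e2 spans [2,3], e4 spans [7,8]
resp(e2)=3 < inv(e4)=7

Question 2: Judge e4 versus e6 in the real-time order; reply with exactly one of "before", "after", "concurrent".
before

e4 spans [7,8], e6 spans [10,11]
resp(e4)=8 < inv(e6)=10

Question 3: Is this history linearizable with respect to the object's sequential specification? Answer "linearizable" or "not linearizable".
not linearizable

already the first 8 events (up to e4's response at time 8) admit no linearization; the first 7 still do
every one of the 3 real-time-consistent orders over 4 completed LIFO stack ops fails the sequential spec
one such order, e1, e2, e3, e4, breaks at step 4 where e4 pop() → empty is illegal
one such order, e2, e1, e3, e4, breaks at step 1 where e2 pop() → 26 is illegal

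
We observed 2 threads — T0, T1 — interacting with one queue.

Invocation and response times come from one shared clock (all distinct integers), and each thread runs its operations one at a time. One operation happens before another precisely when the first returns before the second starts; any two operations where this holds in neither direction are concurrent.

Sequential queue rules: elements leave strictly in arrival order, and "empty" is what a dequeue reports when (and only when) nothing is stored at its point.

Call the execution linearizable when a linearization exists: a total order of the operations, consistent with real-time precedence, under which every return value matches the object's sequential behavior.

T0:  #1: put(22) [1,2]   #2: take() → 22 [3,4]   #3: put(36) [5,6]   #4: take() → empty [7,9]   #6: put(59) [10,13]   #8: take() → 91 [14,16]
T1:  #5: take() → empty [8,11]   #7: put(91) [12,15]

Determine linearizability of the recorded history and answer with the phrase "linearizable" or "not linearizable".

cut after 10 events: linearizable; cut after 11 events (#5 responds, time 11): not linearizable
every one of the 2 real-time-consistent orders over 5 completed queue ops fails the sequential spec
no completion choice of the 1 pending operation (#6) rescues it — every subset was tried
for example #1, #2, #3, #4, #5 (pending dropped) fails at step 4: #4 take() → empty is not legal there
for example #1, #2, #3, #5, #4 (pending dropped) fails at step 4: #5 take() → empty is not legal there

not linearizable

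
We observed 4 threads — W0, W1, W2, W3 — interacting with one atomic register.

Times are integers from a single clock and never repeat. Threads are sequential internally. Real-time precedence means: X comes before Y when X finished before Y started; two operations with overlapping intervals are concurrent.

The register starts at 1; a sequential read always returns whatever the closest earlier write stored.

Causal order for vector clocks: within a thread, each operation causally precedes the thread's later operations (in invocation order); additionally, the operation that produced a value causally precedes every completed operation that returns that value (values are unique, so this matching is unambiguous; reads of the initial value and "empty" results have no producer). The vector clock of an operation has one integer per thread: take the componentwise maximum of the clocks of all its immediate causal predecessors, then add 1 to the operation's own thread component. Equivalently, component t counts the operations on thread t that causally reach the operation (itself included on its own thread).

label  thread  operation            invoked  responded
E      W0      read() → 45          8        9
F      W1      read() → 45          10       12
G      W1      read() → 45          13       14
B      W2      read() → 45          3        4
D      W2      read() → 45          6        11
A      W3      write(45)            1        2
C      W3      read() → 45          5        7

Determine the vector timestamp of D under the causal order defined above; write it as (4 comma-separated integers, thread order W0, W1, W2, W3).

VC(A, invoked at 1): no causal predecessors; +1 on W3 → (0, 0, 0, 1)
C (invocation 5): componentwise max over VC(A)=(0, 0, 0, 1), +1 at W3, giving (0, 0, 0, 2)
B (invocation 3): componentwise max over VC(A)=(0, 0, 0, 1), +1 at W2, giving (0, 0, 1, 1)
F (invocation 10): componentwise max over VC(A)=(0, 0, 0, 1), +1 at W1, giving (0, 1, 0, 1)
E (invocation 8): componentwise max over VC(A)=(0, 0, 0, 1), +1 at W0, giving (1, 0, 0, 1)
D (invocation 6): componentwise max over VC(A)=(0, 0, 0, 1), VC(B)=(0, 0, 1, 1), +1 at W2, giving (0, 0, 2, 1)
G (invocation 13): componentwise max over VC(A)=(0, 0, 0, 1), VC(F)=(0, 1, 0, 1), +1 at W1, giving (0, 2, 0, 1)
target: VC(D) = (0, 0, 2, 1)

(0, 0, 2, 1)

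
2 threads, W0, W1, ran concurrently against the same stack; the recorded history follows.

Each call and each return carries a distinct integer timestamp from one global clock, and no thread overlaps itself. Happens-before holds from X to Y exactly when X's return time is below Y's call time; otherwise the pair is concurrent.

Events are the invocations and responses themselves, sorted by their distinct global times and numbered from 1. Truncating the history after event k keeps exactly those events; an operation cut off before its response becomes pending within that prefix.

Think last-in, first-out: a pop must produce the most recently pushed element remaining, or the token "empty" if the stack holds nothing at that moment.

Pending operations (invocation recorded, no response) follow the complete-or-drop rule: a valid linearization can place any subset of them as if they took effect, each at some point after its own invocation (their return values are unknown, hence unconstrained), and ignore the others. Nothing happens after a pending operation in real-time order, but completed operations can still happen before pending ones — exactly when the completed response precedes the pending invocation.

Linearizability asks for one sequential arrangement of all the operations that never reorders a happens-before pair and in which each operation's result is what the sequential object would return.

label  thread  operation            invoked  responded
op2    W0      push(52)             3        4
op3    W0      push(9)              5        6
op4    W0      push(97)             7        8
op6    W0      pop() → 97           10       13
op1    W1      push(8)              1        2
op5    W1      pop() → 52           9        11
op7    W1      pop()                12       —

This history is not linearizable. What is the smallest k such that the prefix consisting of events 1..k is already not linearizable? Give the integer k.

events 1..10 are linearizable; a witness order is op1, op2, op3, op4:
step 1: op1 push(8) — stack <8>
step 2: op2 push(52) — stack <8,52>
step 3: op3 push(9) — stack <8,52,9>
step 4: op4 push(97) — stack <8,52,9,97>
once event 11 joins (op5's response, time 11), exhaustive search finds no witness
no completion choice of the 1 pending operation (op6) rescues it — every subset was tried
for example op1, op2, op3, op4, op5 (pending dropped) fails at step 5: op5 pop() → 52 is not legal there

11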